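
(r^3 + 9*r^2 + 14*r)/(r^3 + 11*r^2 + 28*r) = (r + 2)/(r + 4)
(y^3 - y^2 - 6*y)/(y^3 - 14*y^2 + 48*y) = (y^2 - y - 6)/(y^2 - 14*y + 48)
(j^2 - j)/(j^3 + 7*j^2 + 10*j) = (j - 1)/(j^2 + 7*j + 10)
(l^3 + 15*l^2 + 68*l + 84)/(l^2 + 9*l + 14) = l + 6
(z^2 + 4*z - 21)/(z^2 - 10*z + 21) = (z + 7)/(z - 7)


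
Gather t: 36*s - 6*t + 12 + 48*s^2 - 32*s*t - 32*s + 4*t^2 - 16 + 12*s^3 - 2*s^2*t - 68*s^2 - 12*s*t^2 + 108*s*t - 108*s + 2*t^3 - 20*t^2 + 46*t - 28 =12*s^3 - 20*s^2 - 104*s + 2*t^3 + t^2*(-12*s - 16) + t*(-2*s^2 + 76*s + 40) - 32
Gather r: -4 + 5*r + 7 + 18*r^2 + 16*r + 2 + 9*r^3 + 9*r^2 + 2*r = 9*r^3 + 27*r^2 + 23*r + 5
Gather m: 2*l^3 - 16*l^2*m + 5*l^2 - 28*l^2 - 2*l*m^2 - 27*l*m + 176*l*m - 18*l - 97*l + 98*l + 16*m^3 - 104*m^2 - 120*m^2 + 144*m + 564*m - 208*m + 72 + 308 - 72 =2*l^3 - 23*l^2 - 17*l + 16*m^3 + m^2*(-2*l - 224) + m*(-16*l^2 + 149*l + 500) + 308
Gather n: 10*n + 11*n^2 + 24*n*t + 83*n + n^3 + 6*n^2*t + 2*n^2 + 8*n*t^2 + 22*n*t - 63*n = n^3 + n^2*(6*t + 13) + n*(8*t^2 + 46*t + 30)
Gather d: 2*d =2*d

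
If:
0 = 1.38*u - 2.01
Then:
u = 1.46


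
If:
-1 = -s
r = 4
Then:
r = 4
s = 1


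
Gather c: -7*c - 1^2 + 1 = -7*c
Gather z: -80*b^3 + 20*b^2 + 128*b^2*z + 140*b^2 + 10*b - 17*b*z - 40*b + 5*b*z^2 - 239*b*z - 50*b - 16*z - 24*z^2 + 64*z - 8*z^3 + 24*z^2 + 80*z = -80*b^3 + 160*b^2 + 5*b*z^2 - 80*b - 8*z^3 + z*(128*b^2 - 256*b + 128)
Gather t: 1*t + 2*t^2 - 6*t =2*t^2 - 5*t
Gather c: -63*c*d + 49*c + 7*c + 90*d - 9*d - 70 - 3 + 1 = c*(56 - 63*d) + 81*d - 72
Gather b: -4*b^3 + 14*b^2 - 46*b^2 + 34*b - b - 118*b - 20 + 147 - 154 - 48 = -4*b^3 - 32*b^2 - 85*b - 75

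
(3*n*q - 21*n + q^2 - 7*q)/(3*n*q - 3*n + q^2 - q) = (q - 7)/(q - 1)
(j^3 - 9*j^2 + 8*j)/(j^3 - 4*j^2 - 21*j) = (-j^2 + 9*j - 8)/(-j^2 + 4*j + 21)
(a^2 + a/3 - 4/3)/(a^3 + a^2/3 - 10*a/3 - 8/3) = (a - 1)/(a^2 - a - 2)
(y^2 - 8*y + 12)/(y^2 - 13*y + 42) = (y - 2)/(y - 7)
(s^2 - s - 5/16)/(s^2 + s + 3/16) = (4*s - 5)/(4*s + 3)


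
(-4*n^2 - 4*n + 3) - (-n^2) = -3*n^2 - 4*n + 3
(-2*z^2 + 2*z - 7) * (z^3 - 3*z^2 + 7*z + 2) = -2*z^5 + 8*z^4 - 27*z^3 + 31*z^2 - 45*z - 14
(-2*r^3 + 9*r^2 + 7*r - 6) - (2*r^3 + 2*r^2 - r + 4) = -4*r^3 + 7*r^2 + 8*r - 10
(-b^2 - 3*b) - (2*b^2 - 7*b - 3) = -3*b^2 + 4*b + 3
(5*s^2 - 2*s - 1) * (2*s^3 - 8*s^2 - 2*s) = 10*s^5 - 44*s^4 + 4*s^3 + 12*s^2 + 2*s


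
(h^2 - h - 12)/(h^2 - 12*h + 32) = (h + 3)/(h - 8)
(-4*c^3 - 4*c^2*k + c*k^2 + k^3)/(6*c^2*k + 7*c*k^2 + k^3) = (-4*c^2 + k^2)/(k*(6*c + k))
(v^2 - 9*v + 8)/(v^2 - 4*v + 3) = (v - 8)/(v - 3)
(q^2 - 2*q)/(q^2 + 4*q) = (q - 2)/(q + 4)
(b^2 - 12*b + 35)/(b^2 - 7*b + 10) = (b - 7)/(b - 2)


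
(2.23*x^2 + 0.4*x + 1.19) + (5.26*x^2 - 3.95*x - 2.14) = 7.49*x^2 - 3.55*x - 0.95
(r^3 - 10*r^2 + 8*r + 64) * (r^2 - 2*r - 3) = r^5 - 12*r^4 + 25*r^3 + 78*r^2 - 152*r - 192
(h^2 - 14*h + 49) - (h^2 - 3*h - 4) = 53 - 11*h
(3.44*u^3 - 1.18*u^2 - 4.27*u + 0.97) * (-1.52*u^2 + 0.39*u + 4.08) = -5.2288*u^5 + 3.1352*u^4 + 20.0654*u^3 - 7.9541*u^2 - 17.0433*u + 3.9576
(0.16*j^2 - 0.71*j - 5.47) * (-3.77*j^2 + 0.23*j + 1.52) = -0.6032*j^4 + 2.7135*j^3 + 20.7018*j^2 - 2.3373*j - 8.3144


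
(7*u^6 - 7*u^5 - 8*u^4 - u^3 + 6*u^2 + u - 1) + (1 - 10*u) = 7*u^6 - 7*u^5 - 8*u^4 - u^3 + 6*u^2 - 9*u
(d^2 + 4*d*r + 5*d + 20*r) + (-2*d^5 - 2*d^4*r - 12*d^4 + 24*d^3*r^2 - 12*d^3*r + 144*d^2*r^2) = -2*d^5 - 2*d^4*r - 12*d^4 + 24*d^3*r^2 - 12*d^3*r + 144*d^2*r^2 + d^2 + 4*d*r + 5*d + 20*r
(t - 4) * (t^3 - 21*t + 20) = t^4 - 4*t^3 - 21*t^2 + 104*t - 80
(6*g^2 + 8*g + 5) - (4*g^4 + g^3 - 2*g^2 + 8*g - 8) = -4*g^4 - g^3 + 8*g^2 + 13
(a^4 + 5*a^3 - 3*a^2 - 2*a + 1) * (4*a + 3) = 4*a^5 + 23*a^4 + 3*a^3 - 17*a^2 - 2*a + 3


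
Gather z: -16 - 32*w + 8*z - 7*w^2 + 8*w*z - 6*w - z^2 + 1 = -7*w^2 - 38*w - z^2 + z*(8*w + 8) - 15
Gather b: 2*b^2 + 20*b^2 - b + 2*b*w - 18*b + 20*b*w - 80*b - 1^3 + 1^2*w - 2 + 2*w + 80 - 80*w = 22*b^2 + b*(22*w - 99) - 77*w + 77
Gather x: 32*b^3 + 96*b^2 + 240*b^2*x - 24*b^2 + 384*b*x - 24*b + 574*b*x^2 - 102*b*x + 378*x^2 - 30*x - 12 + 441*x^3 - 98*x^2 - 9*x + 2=32*b^3 + 72*b^2 - 24*b + 441*x^3 + x^2*(574*b + 280) + x*(240*b^2 + 282*b - 39) - 10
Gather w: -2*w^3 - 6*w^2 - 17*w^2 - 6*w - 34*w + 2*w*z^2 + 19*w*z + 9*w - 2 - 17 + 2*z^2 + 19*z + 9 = -2*w^3 - 23*w^2 + w*(2*z^2 + 19*z - 31) + 2*z^2 + 19*z - 10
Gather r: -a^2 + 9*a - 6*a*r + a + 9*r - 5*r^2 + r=-a^2 + 10*a - 5*r^2 + r*(10 - 6*a)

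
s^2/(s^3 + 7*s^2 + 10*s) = s/(s^2 + 7*s + 10)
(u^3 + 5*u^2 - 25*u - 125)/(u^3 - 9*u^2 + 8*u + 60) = (u^2 + 10*u + 25)/(u^2 - 4*u - 12)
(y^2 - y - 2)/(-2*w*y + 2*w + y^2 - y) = (-y^2 + y + 2)/(2*w*y - 2*w - y^2 + y)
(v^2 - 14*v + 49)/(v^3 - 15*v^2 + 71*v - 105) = (v - 7)/(v^2 - 8*v + 15)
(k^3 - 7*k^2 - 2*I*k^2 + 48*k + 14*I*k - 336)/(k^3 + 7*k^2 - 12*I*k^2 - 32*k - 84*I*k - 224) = (k^2 + k*(-7 + 6*I) - 42*I)/(k^2 + k*(7 - 4*I) - 28*I)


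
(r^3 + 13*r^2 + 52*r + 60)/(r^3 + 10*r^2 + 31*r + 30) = (r + 6)/(r + 3)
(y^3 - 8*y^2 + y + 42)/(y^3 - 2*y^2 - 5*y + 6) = (y - 7)/(y - 1)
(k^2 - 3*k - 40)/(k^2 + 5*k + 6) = (k^2 - 3*k - 40)/(k^2 + 5*k + 6)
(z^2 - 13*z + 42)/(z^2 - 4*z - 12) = (z - 7)/(z + 2)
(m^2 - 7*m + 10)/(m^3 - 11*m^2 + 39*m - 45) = (m - 2)/(m^2 - 6*m + 9)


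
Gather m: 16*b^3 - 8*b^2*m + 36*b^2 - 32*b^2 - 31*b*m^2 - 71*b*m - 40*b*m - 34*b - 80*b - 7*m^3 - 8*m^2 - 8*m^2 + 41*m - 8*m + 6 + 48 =16*b^3 + 4*b^2 - 114*b - 7*m^3 + m^2*(-31*b - 16) + m*(-8*b^2 - 111*b + 33) + 54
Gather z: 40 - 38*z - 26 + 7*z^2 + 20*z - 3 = 7*z^2 - 18*z + 11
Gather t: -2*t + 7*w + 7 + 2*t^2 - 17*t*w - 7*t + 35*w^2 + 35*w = 2*t^2 + t*(-17*w - 9) + 35*w^2 + 42*w + 7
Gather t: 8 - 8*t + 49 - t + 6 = 63 - 9*t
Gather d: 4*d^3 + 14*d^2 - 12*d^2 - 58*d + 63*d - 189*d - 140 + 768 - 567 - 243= 4*d^3 + 2*d^2 - 184*d - 182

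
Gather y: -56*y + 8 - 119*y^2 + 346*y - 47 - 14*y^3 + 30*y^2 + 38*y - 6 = -14*y^3 - 89*y^2 + 328*y - 45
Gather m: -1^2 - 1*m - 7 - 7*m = -8*m - 8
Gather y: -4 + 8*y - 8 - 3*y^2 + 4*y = -3*y^2 + 12*y - 12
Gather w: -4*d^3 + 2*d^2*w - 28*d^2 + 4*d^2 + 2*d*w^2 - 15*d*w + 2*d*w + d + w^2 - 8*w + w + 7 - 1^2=-4*d^3 - 24*d^2 + d + w^2*(2*d + 1) + w*(2*d^2 - 13*d - 7) + 6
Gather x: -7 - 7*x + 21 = 14 - 7*x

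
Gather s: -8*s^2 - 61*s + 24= -8*s^2 - 61*s + 24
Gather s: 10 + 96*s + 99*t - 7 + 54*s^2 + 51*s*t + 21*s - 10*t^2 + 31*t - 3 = 54*s^2 + s*(51*t + 117) - 10*t^2 + 130*t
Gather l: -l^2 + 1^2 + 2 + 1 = 4 - l^2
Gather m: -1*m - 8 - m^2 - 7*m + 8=-m^2 - 8*m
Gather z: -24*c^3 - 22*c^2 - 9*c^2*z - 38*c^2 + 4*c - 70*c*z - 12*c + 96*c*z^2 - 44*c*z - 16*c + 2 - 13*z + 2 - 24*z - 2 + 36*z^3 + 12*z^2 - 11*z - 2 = -24*c^3 - 60*c^2 - 24*c + 36*z^3 + z^2*(96*c + 12) + z*(-9*c^2 - 114*c - 48)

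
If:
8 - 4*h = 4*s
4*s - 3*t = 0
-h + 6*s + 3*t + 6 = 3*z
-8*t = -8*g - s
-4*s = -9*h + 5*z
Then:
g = 493/1128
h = 77/47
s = 17/47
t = 68/141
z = 125/47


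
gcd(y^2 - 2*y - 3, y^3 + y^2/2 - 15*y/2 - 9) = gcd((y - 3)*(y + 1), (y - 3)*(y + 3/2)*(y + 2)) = y - 3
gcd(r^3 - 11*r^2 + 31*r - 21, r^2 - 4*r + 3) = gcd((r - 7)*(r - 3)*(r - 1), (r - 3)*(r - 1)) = r^2 - 4*r + 3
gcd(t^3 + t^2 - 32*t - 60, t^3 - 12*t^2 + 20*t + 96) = t^2 - 4*t - 12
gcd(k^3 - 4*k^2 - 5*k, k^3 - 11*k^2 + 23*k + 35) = k^2 - 4*k - 5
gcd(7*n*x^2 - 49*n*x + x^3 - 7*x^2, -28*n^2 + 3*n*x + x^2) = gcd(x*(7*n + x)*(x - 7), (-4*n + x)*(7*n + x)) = 7*n + x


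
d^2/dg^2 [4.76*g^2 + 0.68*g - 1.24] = 9.52000000000000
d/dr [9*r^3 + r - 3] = 27*r^2 + 1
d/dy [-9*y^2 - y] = -18*y - 1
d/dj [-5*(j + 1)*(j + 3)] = -10*j - 20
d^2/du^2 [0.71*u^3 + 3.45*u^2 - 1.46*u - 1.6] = 4.26*u + 6.9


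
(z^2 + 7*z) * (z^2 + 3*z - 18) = z^4 + 10*z^3 + 3*z^2 - 126*z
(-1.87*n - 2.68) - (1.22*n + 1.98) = -3.09*n - 4.66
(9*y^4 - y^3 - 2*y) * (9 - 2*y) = -18*y^5 + 83*y^4 - 9*y^3 + 4*y^2 - 18*y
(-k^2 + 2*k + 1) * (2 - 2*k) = 2*k^3 - 6*k^2 + 2*k + 2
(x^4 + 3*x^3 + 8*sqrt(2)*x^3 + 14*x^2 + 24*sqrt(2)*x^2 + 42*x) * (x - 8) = x^5 - 5*x^4 + 8*sqrt(2)*x^4 - 40*sqrt(2)*x^3 - 10*x^3 - 192*sqrt(2)*x^2 - 70*x^2 - 336*x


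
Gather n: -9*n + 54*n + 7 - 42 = 45*n - 35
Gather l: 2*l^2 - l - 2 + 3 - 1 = 2*l^2 - l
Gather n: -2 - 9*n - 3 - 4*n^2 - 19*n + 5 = -4*n^2 - 28*n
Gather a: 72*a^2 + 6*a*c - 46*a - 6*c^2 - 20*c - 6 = 72*a^2 + a*(6*c - 46) - 6*c^2 - 20*c - 6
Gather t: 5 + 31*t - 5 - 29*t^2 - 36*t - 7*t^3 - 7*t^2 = -7*t^3 - 36*t^2 - 5*t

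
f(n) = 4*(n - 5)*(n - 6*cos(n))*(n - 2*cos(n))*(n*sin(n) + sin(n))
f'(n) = 4*(n - 5)*(n - 6*cos(n))*(n - 2*cos(n))*(n*cos(n) + sin(n) + cos(n)) + 4*(n - 5)*(n - 6*cos(n))*(n*sin(n) + sin(n))*(2*sin(n) + 1) + 4*(n - 5)*(n - 2*cos(n))*(n*sin(n) + sin(n))*(6*sin(n) + 1) + 4*(n - 6*cos(n))*(n - 2*cos(n))*(n*sin(n) + sin(n)) = 4*(n - 5)*(n + 1)*(n - 6*cos(n))*(2*sin(n) + 1)*sin(n) + 4*(n - 5)*(n + 1)*(n - 2*cos(n))*(6*sin(n) + 1)*sin(n) + 4*(n - 5)*(n - 6*cos(n))*(n - 2*cos(n))*(n*cos(n) + sqrt(2)*sin(n + pi/4)) + 4*(n + 1)*(n - 6*cos(n))*(n - 2*cos(n))*sin(n)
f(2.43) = -633.45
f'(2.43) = -20.65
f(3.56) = 519.89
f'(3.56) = 857.57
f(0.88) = -27.71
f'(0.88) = 200.64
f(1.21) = 14.35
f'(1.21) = -14.63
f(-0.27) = 54.59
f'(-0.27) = -139.01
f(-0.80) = 36.36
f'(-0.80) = 171.55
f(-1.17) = -26.45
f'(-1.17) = 125.59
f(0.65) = -67.55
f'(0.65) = 120.02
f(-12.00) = 93738.85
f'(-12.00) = 96006.99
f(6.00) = -7.63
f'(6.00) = 38.26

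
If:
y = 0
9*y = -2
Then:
No Solution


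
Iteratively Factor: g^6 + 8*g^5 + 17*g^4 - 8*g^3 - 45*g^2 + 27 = (g + 1)*(g^5 + 7*g^4 + 10*g^3 - 18*g^2 - 27*g + 27) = (g + 1)*(g + 3)*(g^4 + 4*g^3 - 2*g^2 - 12*g + 9) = (g - 1)*(g + 1)*(g + 3)*(g^3 + 5*g^2 + 3*g - 9) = (g - 1)^2*(g + 1)*(g + 3)*(g^2 + 6*g + 9) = (g - 1)^2*(g + 1)*(g + 3)^2*(g + 3)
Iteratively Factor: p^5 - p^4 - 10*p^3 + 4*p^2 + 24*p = (p + 2)*(p^4 - 3*p^3 - 4*p^2 + 12*p) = (p + 2)^2*(p^3 - 5*p^2 + 6*p) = p*(p + 2)^2*(p^2 - 5*p + 6) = p*(p - 2)*(p + 2)^2*(p - 3)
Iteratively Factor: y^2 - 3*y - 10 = (y + 2)*(y - 5)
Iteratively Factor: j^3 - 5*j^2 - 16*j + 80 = (j - 4)*(j^2 - j - 20) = (j - 4)*(j + 4)*(j - 5)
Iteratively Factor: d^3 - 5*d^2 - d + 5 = (d - 5)*(d^2 - 1) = (d - 5)*(d + 1)*(d - 1)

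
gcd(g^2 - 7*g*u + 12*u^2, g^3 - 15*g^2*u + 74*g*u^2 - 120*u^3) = -g + 4*u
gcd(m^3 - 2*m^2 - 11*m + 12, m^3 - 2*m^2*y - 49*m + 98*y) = 1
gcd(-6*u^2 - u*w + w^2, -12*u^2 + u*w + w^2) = 3*u - w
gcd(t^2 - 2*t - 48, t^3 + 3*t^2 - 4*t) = 1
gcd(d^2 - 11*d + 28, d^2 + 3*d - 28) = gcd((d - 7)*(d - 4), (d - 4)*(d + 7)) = d - 4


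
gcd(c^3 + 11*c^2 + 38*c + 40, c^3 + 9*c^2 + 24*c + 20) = c^2 + 7*c + 10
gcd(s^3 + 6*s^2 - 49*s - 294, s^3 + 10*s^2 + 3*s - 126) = s^2 + 13*s + 42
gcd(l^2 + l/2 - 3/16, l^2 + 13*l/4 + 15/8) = l + 3/4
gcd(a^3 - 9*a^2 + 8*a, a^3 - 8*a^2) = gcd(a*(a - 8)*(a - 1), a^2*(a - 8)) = a^2 - 8*a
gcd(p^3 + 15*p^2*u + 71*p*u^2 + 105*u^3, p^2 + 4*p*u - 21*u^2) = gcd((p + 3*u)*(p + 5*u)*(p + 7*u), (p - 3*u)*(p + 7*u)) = p + 7*u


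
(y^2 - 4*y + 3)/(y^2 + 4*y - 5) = (y - 3)/(y + 5)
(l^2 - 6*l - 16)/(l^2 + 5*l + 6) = (l - 8)/(l + 3)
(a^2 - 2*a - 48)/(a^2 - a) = (a^2 - 2*a - 48)/(a*(a - 1))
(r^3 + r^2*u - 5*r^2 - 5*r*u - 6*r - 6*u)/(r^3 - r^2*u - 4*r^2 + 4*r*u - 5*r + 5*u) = (r^2 + r*u - 6*r - 6*u)/(r^2 - r*u - 5*r + 5*u)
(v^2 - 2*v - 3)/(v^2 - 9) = (v + 1)/(v + 3)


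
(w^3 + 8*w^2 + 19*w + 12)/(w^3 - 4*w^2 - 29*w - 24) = (w + 4)/(w - 8)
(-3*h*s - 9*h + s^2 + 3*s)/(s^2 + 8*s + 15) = (-3*h + s)/(s + 5)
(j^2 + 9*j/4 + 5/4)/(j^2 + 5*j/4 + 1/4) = (4*j + 5)/(4*j + 1)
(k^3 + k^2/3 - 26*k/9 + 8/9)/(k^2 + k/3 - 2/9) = (3*k^2 + 2*k - 8)/(3*k + 2)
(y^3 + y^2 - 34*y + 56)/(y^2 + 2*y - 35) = (y^2 - 6*y + 8)/(y - 5)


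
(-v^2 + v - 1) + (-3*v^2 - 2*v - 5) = -4*v^2 - v - 6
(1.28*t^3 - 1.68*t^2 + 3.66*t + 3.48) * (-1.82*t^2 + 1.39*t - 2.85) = -2.3296*t^5 + 4.8368*t^4 - 12.6444*t^3 + 3.5418*t^2 - 5.5938*t - 9.918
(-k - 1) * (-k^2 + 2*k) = k^3 - k^2 - 2*k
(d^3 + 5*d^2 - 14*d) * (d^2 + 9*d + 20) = d^5 + 14*d^4 + 51*d^3 - 26*d^2 - 280*d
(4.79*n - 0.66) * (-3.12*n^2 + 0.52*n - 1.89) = -14.9448*n^3 + 4.55*n^2 - 9.3963*n + 1.2474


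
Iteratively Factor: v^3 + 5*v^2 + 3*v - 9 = (v + 3)*(v^2 + 2*v - 3) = (v + 3)^2*(v - 1)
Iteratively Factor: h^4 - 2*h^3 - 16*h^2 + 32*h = (h - 4)*(h^3 + 2*h^2 - 8*h) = h*(h - 4)*(h^2 + 2*h - 8) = h*(h - 4)*(h + 4)*(h - 2)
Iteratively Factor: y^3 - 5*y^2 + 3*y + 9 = (y + 1)*(y^2 - 6*y + 9) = (y - 3)*(y + 1)*(y - 3)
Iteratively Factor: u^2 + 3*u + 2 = (u + 2)*(u + 1)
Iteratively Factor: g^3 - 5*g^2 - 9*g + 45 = (g - 5)*(g^2 - 9) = (g - 5)*(g + 3)*(g - 3)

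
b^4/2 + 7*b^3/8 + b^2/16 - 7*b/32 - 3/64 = (b/2 + 1/4)*(b - 1/2)*(b + 1/4)*(b + 3/2)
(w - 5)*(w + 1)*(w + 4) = w^3 - 21*w - 20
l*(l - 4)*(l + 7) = l^3 + 3*l^2 - 28*l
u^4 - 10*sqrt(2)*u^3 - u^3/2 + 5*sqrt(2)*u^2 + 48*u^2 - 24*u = u*(u - 1/2)*(u - 6*sqrt(2))*(u - 4*sqrt(2))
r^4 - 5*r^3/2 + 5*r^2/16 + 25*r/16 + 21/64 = (r - 7/4)*(r - 3/2)*(r + 1/4)*(r + 1/2)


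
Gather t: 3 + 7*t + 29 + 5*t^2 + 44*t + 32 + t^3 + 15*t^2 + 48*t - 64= t^3 + 20*t^2 + 99*t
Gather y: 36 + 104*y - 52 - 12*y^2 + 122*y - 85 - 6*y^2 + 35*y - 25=-18*y^2 + 261*y - 126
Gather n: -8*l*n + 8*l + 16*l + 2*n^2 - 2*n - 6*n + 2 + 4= 24*l + 2*n^2 + n*(-8*l - 8) + 6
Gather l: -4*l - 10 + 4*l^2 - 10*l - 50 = 4*l^2 - 14*l - 60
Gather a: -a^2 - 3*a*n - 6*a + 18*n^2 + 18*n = -a^2 + a*(-3*n - 6) + 18*n^2 + 18*n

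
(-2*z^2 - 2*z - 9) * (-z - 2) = 2*z^3 + 6*z^2 + 13*z + 18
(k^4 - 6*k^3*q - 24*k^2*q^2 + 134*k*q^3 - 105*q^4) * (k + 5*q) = k^5 - k^4*q - 54*k^3*q^2 + 14*k^2*q^3 + 565*k*q^4 - 525*q^5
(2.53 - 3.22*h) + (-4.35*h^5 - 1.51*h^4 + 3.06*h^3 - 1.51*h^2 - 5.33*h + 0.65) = -4.35*h^5 - 1.51*h^4 + 3.06*h^3 - 1.51*h^2 - 8.55*h + 3.18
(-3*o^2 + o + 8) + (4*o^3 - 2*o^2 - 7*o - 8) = 4*o^3 - 5*o^2 - 6*o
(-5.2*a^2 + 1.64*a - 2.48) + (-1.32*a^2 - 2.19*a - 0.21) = -6.52*a^2 - 0.55*a - 2.69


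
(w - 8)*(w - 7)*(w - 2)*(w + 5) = w^4 - 12*w^3 + w^2 + 318*w - 560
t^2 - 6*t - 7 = (t - 7)*(t + 1)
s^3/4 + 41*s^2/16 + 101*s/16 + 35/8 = (s/4 + 1/2)*(s + 5/4)*(s + 7)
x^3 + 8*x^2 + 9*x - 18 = (x - 1)*(x + 3)*(x + 6)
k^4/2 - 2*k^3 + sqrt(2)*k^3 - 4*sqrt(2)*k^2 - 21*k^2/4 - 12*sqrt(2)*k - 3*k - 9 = (k/2 + 1)*(k - 6)*(k + sqrt(2)/2)*(k + 3*sqrt(2)/2)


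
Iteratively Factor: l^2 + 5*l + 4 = (l + 4)*(l + 1)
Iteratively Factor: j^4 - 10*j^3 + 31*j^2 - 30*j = (j - 5)*(j^3 - 5*j^2 + 6*j) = j*(j - 5)*(j^2 - 5*j + 6) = j*(j - 5)*(j - 3)*(j - 2)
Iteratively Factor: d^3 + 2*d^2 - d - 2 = (d - 1)*(d^2 + 3*d + 2) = (d - 1)*(d + 1)*(d + 2)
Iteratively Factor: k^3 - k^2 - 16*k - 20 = (k + 2)*(k^2 - 3*k - 10) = (k - 5)*(k + 2)*(k + 2)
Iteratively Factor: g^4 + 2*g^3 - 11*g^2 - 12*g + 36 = (g - 2)*(g^3 + 4*g^2 - 3*g - 18) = (g - 2)*(g + 3)*(g^2 + g - 6) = (g - 2)*(g + 3)^2*(g - 2)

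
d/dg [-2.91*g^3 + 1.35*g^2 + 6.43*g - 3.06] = -8.73*g^2 + 2.7*g + 6.43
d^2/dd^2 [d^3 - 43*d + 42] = 6*d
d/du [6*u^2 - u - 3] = 12*u - 1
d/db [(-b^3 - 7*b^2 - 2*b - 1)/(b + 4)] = (-2*b^3 - 19*b^2 - 56*b - 7)/(b^2 + 8*b + 16)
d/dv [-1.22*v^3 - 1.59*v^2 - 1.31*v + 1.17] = -3.66*v^2 - 3.18*v - 1.31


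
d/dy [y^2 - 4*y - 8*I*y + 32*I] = 2*y - 4 - 8*I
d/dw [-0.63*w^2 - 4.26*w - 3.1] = -1.26*w - 4.26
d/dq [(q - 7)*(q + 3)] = 2*q - 4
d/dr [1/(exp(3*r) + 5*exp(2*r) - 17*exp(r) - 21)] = (-3*exp(2*r) - 10*exp(r) + 17)*exp(r)/(exp(3*r) + 5*exp(2*r) - 17*exp(r) - 21)^2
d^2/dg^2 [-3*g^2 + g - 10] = -6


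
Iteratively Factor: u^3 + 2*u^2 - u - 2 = (u + 1)*(u^2 + u - 2) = (u - 1)*(u + 1)*(u + 2)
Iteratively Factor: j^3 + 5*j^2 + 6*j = (j + 2)*(j^2 + 3*j) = (j + 2)*(j + 3)*(j)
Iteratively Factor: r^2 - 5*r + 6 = (r - 2)*(r - 3)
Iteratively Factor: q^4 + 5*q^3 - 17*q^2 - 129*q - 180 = (q + 3)*(q^3 + 2*q^2 - 23*q - 60) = (q + 3)*(q + 4)*(q^2 - 2*q - 15) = (q - 5)*(q + 3)*(q + 4)*(q + 3)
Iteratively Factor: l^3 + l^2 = (l)*(l^2 + l) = l*(l + 1)*(l)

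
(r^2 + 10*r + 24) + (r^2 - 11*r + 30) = 2*r^2 - r + 54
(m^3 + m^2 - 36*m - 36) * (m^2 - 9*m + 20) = m^5 - 8*m^4 - 25*m^3 + 308*m^2 - 396*m - 720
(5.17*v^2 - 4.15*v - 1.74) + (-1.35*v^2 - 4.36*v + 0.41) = 3.82*v^2 - 8.51*v - 1.33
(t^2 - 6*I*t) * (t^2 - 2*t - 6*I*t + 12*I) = t^4 - 2*t^3 - 12*I*t^3 - 36*t^2 + 24*I*t^2 + 72*t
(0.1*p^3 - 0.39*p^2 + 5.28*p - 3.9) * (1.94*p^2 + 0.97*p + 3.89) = 0.194*p^5 - 0.6596*p^4 + 10.2539*p^3 - 3.9615*p^2 + 16.7562*p - 15.171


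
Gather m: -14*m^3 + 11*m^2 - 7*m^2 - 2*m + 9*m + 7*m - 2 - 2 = -14*m^3 + 4*m^2 + 14*m - 4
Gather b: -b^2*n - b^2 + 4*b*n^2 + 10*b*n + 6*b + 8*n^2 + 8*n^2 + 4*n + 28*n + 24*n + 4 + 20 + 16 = b^2*(-n - 1) + b*(4*n^2 + 10*n + 6) + 16*n^2 + 56*n + 40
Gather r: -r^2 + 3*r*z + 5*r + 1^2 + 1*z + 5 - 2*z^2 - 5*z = -r^2 + r*(3*z + 5) - 2*z^2 - 4*z + 6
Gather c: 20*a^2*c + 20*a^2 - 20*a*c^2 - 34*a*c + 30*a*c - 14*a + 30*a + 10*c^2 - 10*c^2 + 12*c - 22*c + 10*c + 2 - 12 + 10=20*a^2 - 20*a*c^2 + 16*a + c*(20*a^2 - 4*a)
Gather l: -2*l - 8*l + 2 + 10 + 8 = 20 - 10*l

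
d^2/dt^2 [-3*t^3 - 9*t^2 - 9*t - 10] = -18*t - 18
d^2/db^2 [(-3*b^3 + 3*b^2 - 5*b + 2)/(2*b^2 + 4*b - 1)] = 2*(-98*b^3 + 78*b^2 + 9*b + 19)/(8*b^6 + 48*b^5 + 84*b^4 + 16*b^3 - 42*b^2 + 12*b - 1)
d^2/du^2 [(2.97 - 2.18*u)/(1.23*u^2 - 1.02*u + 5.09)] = (-(2.18*u - 2.97)*(2.46*u - 1.02)*(4.92*u - 2.04) + (16.0884*u - 11.7534)*(1.23*u^2 - 1.02*u + 5.09))/(1.23*u^2 - 1.02*u + 5.09)^3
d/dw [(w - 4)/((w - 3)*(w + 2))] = (-w^2 + 8*w - 10)/(w^4 - 2*w^3 - 11*w^2 + 12*w + 36)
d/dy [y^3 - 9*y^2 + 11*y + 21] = 3*y^2 - 18*y + 11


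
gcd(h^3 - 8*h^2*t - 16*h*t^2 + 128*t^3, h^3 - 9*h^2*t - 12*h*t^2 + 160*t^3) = -h^2 + 4*h*t + 32*t^2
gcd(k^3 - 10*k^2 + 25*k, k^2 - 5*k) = k^2 - 5*k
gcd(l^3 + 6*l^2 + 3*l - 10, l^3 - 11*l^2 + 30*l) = 1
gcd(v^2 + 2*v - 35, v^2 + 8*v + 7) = v + 7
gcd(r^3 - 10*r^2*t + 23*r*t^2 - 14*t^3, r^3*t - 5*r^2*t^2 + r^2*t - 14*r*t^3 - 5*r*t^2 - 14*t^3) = r - 7*t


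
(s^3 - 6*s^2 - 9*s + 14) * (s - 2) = s^4 - 8*s^3 + 3*s^2 + 32*s - 28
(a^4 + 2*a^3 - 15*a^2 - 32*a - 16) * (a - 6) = a^5 - 4*a^4 - 27*a^3 + 58*a^2 + 176*a + 96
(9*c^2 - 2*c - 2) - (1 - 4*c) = 9*c^2 + 2*c - 3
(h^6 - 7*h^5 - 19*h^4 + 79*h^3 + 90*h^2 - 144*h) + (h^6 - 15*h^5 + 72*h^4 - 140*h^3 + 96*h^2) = 2*h^6 - 22*h^5 + 53*h^4 - 61*h^3 + 186*h^2 - 144*h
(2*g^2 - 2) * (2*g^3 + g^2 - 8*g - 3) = 4*g^5 + 2*g^4 - 20*g^3 - 8*g^2 + 16*g + 6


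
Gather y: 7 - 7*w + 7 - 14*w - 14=-21*w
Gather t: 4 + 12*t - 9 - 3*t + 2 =9*t - 3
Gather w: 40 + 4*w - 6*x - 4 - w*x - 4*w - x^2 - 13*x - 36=-w*x - x^2 - 19*x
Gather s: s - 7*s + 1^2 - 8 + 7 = -6*s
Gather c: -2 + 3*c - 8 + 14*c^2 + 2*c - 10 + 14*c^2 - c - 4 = 28*c^2 + 4*c - 24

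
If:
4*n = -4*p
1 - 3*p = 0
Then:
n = -1/3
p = 1/3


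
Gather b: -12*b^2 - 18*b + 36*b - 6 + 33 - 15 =-12*b^2 + 18*b + 12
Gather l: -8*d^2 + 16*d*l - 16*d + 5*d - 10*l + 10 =-8*d^2 - 11*d + l*(16*d - 10) + 10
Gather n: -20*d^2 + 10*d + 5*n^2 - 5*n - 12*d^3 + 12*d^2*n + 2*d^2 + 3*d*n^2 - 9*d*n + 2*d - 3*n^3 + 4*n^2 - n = -12*d^3 - 18*d^2 + 12*d - 3*n^3 + n^2*(3*d + 9) + n*(12*d^2 - 9*d - 6)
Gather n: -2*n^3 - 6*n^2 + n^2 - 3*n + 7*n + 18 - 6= -2*n^3 - 5*n^2 + 4*n + 12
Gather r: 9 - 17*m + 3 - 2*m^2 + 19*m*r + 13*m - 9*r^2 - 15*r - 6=-2*m^2 - 4*m - 9*r^2 + r*(19*m - 15) + 6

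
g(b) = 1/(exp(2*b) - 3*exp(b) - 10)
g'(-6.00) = 0.00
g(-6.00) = -0.10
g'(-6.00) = 0.00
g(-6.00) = -0.10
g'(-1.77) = 0.00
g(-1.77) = -0.10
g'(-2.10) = 0.00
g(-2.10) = -0.10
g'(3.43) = -0.00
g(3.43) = 0.00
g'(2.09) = -0.11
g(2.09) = 0.03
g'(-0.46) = 0.01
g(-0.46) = -0.09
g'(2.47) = -0.03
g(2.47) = 0.01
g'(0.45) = -0.00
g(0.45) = -0.08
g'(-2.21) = 0.00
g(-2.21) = -0.10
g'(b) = (-2*exp(2*b) + 3*exp(b))/(exp(2*b) - 3*exp(b) - 10)^2 = (3 - 2*exp(b))*exp(b)/(-exp(2*b) + 3*exp(b) + 10)^2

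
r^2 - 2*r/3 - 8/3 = (r - 2)*(r + 4/3)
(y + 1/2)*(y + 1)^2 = y^3 + 5*y^2/2 + 2*y + 1/2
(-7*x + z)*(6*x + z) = -42*x^2 - x*z + z^2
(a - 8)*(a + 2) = a^2 - 6*a - 16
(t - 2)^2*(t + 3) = t^3 - t^2 - 8*t + 12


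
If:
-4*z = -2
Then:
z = 1/2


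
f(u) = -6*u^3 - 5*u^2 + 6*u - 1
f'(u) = -18*u^2 - 10*u + 6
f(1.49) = -23.01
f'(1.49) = -48.86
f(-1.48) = -1.38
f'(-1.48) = -18.63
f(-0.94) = -6.07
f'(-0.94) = -0.50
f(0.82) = -2.75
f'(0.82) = -14.30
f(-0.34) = -3.38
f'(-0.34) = 7.32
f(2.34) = -91.22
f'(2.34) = -115.96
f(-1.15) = -5.39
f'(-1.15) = -6.30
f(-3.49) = 172.21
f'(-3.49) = -178.34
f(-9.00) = 3914.00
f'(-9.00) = -1362.00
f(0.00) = -1.00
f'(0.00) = 6.00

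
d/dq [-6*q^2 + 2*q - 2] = 2 - 12*q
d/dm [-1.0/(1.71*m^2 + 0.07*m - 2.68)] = (3.42*m + 0.07)/(1.71*m^2 + 0.07*m - 2.68)^2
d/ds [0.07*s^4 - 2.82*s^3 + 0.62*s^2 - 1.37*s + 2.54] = 0.28*s^3 - 8.46*s^2 + 1.24*s - 1.37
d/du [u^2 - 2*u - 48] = 2*u - 2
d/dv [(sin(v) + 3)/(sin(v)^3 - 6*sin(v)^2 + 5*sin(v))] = (-2*sin(v)^3 - 3*sin(v)^2 + 36*sin(v) - 15)*cos(v)/((sin(v) - 5)^2*(sin(v) - 1)^2*sin(v)^2)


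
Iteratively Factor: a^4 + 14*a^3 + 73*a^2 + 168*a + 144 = (a + 4)*(a^3 + 10*a^2 + 33*a + 36) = (a + 4)^2*(a^2 + 6*a + 9) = (a + 3)*(a + 4)^2*(a + 3)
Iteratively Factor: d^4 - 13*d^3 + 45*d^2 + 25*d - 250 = (d - 5)*(d^3 - 8*d^2 + 5*d + 50) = (d - 5)^2*(d^2 - 3*d - 10) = (d - 5)^3*(d + 2)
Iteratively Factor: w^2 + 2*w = (w + 2)*(w)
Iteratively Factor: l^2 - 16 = (l + 4)*(l - 4)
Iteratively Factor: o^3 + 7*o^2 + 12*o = (o)*(o^2 + 7*o + 12) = o*(o + 3)*(o + 4)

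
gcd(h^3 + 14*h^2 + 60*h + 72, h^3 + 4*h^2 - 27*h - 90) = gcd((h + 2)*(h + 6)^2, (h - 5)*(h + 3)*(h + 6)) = h + 6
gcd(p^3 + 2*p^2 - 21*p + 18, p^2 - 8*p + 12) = 1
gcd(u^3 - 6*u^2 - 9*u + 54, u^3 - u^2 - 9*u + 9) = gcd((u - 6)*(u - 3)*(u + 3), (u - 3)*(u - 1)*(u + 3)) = u^2 - 9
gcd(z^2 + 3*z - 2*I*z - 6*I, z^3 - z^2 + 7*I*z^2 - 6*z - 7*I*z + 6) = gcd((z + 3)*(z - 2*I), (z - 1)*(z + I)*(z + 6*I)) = 1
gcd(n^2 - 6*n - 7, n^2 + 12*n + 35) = 1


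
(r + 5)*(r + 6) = r^2 + 11*r + 30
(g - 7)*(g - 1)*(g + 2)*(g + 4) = g^4 - 2*g^3 - 33*g^2 - 22*g + 56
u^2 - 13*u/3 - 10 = (u - 6)*(u + 5/3)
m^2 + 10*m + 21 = (m + 3)*(m + 7)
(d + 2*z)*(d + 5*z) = d^2 + 7*d*z + 10*z^2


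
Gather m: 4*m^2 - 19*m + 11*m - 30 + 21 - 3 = 4*m^2 - 8*m - 12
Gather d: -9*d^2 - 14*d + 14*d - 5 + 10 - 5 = -9*d^2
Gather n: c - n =c - n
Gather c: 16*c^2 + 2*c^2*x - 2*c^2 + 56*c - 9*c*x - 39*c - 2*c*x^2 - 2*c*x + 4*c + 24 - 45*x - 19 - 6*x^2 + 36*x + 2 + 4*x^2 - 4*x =c^2*(2*x + 14) + c*(-2*x^2 - 11*x + 21) - 2*x^2 - 13*x + 7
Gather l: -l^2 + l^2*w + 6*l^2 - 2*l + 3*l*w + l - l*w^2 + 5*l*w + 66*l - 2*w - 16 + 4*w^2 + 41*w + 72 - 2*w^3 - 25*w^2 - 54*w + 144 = l^2*(w + 5) + l*(-w^2 + 8*w + 65) - 2*w^3 - 21*w^2 - 15*w + 200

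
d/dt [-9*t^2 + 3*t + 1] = 3 - 18*t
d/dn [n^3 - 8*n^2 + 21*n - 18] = 3*n^2 - 16*n + 21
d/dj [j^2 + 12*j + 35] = 2*j + 12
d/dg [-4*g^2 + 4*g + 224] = 4 - 8*g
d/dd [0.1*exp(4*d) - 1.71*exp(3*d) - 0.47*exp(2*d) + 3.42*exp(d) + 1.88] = (0.4*exp(3*d) - 5.13*exp(2*d) - 0.94*exp(d) + 3.42)*exp(d)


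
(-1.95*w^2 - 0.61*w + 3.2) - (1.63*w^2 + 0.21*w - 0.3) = -3.58*w^2 - 0.82*w + 3.5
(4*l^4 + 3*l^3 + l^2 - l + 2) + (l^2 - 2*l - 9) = 4*l^4 + 3*l^3 + 2*l^2 - 3*l - 7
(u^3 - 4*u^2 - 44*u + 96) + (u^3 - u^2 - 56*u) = 2*u^3 - 5*u^2 - 100*u + 96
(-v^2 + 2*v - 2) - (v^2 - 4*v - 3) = -2*v^2 + 6*v + 1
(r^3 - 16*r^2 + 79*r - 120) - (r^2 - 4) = r^3 - 17*r^2 + 79*r - 116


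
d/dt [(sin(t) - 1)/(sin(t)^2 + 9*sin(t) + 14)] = (2*sin(t) + cos(t)^2 + 22)*cos(t)/(sin(t)^2 + 9*sin(t) + 14)^2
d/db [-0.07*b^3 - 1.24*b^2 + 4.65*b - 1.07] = -0.21*b^2 - 2.48*b + 4.65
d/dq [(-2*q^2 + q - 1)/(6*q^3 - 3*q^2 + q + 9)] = (12*q^4 - 12*q^3 + 19*q^2 - 42*q + 10)/(36*q^6 - 36*q^5 + 21*q^4 + 102*q^3 - 53*q^2 + 18*q + 81)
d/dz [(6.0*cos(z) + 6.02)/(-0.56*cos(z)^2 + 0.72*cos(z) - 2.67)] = (-3.36*cos(z)^2 - 6.7424*cos(z) + 20.3544)*sin(z)/(0.3136*cos(z)^4 - 0.8064*cos(z)^3 + 3.5088*cos(z)^2 - 3.8448*cos(z) + 7.1289)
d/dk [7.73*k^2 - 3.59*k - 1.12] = 15.46*k - 3.59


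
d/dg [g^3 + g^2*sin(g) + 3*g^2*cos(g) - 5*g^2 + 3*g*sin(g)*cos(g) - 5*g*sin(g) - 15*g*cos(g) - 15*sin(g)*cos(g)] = -3*g^2*sin(g) + g^2*cos(g) + 3*g^2 + 17*g*sin(g) + g*cos(g) + 3*g*cos(2*g) - 10*g - 5*sin(g) + 3*sin(2*g)/2 - 15*cos(g) - 15*cos(2*g)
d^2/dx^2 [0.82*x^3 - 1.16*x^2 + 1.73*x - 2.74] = 4.92*x - 2.32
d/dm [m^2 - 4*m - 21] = 2*m - 4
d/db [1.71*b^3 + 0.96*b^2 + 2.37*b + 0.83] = 5.13*b^2 + 1.92*b + 2.37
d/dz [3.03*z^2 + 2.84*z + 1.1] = 6.06*z + 2.84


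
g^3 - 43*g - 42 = (g - 7)*(g + 1)*(g + 6)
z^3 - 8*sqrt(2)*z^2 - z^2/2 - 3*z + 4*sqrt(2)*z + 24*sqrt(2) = (z - 2)*(z + 3/2)*(z - 8*sqrt(2))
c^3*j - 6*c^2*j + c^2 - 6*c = c*(c - 6)*(c*j + 1)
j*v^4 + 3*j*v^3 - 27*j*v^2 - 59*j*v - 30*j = (v - 5)*(v + 1)*(v + 6)*(j*v + j)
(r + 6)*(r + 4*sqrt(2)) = r^2 + 4*sqrt(2)*r + 6*r + 24*sqrt(2)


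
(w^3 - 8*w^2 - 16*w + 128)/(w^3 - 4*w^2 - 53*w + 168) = (w^2 - 16)/(w^2 + 4*w - 21)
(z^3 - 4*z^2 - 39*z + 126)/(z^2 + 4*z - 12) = (z^2 - 10*z + 21)/(z - 2)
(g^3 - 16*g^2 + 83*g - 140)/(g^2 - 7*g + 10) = (g^2 - 11*g + 28)/(g - 2)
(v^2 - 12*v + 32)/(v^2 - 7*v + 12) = (v - 8)/(v - 3)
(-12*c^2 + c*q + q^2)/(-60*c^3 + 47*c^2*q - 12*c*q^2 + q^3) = (4*c + q)/(20*c^2 - 9*c*q + q^2)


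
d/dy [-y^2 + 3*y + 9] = 3 - 2*y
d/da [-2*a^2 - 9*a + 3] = -4*a - 9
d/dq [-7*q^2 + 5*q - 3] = 5 - 14*q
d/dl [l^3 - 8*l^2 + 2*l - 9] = 3*l^2 - 16*l + 2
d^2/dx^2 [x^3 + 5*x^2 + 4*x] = 6*x + 10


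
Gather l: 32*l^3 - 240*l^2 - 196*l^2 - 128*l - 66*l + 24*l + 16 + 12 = 32*l^3 - 436*l^2 - 170*l + 28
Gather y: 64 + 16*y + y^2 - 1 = y^2 + 16*y + 63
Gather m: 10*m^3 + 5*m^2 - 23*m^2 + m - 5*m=10*m^3 - 18*m^2 - 4*m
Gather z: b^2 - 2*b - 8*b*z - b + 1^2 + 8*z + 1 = b^2 - 3*b + z*(8 - 8*b) + 2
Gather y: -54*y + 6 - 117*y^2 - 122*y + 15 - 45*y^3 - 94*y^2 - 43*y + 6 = -45*y^3 - 211*y^2 - 219*y + 27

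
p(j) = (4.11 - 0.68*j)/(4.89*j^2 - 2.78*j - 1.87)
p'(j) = (2.78 - 9.78*j)*(4.11 - 0.68*j)/(4.89*j^2 - 2.78*j - 1.87)^2 - 0.68/(4.89*j^2 - 2.78*j - 1.87)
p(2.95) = 0.06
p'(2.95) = -0.07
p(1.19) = 1.89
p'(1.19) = -9.97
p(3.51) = 0.04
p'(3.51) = -0.04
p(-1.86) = 0.27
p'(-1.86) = 0.24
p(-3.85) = 0.08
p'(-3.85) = 0.03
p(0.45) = -1.79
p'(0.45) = -1.04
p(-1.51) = 0.38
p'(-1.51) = 0.45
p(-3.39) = 0.10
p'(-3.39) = 0.05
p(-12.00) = 0.02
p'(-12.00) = 0.00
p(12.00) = -0.01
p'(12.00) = 0.00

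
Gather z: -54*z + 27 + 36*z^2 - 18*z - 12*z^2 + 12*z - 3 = 24*z^2 - 60*z + 24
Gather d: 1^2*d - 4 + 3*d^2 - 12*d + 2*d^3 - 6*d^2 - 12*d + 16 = 2*d^3 - 3*d^2 - 23*d + 12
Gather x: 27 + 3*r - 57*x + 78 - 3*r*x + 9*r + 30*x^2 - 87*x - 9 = 12*r + 30*x^2 + x*(-3*r - 144) + 96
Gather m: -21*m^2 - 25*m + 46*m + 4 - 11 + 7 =-21*m^2 + 21*m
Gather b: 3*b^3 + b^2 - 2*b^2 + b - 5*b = 3*b^3 - b^2 - 4*b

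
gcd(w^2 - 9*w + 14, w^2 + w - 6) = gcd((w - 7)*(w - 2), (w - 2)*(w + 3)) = w - 2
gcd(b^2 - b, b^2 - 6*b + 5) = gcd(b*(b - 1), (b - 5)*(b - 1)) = b - 1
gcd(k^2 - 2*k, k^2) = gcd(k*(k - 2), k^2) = k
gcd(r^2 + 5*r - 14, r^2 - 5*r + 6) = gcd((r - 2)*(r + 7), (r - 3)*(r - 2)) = r - 2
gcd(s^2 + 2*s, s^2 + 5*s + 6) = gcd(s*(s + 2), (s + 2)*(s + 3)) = s + 2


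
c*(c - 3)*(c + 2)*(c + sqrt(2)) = c^4 - c^3 + sqrt(2)*c^3 - 6*c^2 - sqrt(2)*c^2 - 6*sqrt(2)*c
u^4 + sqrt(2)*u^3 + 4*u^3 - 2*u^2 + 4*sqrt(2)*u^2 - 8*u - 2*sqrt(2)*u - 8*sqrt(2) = (u + 4)*(u - sqrt(2))*(u + sqrt(2))^2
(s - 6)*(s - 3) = s^2 - 9*s + 18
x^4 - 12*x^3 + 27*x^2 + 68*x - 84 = (x - 7)*(x - 6)*(x - 1)*(x + 2)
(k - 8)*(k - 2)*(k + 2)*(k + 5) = k^4 - 3*k^3 - 44*k^2 + 12*k + 160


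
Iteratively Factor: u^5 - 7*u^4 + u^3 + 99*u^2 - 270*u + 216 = (u - 3)*(u^4 - 4*u^3 - 11*u^2 + 66*u - 72) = (u - 3)*(u - 2)*(u^3 - 2*u^2 - 15*u + 36) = (u - 3)^2*(u - 2)*(u^2 + u - 12) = (u - 3)^2*(u - 2)*(u + 4)*(u - 3)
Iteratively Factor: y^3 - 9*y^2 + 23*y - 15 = (y - 1)*(y^2 - 8*y + 15) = (y - 3)*(y - 1)*(y - 5)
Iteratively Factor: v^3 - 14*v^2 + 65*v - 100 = (v - 5)*(v^2 - 9*v + 20) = (v - 5)^2*(v - 4)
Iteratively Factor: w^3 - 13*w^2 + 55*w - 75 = (w - 5)*(w^2 - 8*w + 15) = (w - 5)*(w - 3)*(w - 5)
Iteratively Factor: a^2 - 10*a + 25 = (a - 5)*(a - 5)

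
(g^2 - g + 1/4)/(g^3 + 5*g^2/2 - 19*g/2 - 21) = (4*g^2 - 4*g + 1)/(2*(2*g^3 + 5*g^2 - 19*g - 42))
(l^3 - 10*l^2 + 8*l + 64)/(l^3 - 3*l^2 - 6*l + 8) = (l - 8)/(l - 1)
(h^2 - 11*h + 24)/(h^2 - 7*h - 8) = (h - 3)/(h + 1)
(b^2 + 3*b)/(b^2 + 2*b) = (b + 3)/(b + 2)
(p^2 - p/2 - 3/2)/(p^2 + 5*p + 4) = (p - 3/2)/(p + 4)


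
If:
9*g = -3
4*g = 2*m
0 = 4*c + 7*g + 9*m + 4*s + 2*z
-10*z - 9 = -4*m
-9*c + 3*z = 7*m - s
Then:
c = 23/60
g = -1/3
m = -2/3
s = 137/60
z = -7/6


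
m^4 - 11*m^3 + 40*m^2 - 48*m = m*(m - 4)^2*(m - 3)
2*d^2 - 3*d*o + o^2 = (-2*d + o)*(-d + o)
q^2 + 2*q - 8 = (q - 2)*(q + 4)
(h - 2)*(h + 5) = h^2 + 3*h - 10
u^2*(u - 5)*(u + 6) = u^4 + u^3 - 30*u^2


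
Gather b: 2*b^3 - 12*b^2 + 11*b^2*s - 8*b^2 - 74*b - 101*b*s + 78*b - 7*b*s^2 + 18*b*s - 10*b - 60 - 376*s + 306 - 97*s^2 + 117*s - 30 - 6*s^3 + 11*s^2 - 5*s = 2*b^3 + b^2*(11*s - 20) + b*(-7*s^2 - 83*s - 6) - 6*s^3 - 86*s^2 - 264*s + 216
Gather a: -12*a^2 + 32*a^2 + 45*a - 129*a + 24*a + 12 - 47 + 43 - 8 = 20*a^2 - 60*a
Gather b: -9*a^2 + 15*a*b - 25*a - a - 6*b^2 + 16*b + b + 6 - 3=-9*a^2 - 26*a - 6*b^2 + b*(15*a + 17) + 3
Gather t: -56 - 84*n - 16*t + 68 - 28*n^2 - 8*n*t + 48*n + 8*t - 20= -28*n^2 - 36*n + t*(-8*n - 8) - 8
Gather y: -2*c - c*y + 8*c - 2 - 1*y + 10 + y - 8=-c*y + 6*c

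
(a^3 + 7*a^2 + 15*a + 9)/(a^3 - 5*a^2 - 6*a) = (a^2 + 6*a + 9)/(a*(a - 6))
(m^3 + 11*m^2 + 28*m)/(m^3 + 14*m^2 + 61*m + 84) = m/(m + 3)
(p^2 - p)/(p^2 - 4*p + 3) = p/(p - 3)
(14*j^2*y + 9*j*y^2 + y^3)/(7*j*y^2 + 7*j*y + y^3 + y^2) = (2*j + y)/(y + 1)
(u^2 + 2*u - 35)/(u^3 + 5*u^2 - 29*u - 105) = 1/(u + 3)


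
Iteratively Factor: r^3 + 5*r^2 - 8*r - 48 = (r - 3)*(r^2 + 8*r + 16) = (r - 3)*(r + 4)*(r + 4)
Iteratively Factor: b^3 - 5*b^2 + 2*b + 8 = (b + 1)*(b^2 - 6*b + 8) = (b - 4)*(b + 1)*(b - 2)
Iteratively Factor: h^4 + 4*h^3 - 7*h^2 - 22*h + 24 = (h + 4)*(h^3 - 7*h + 6) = (h + 3)*(h + 4)*(h^2 - 3*h + 2) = (h - 1)*(h + 3)*(h + 4)*(h - 2)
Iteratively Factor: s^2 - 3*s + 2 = (s - 1)*(s - 2)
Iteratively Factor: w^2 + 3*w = (w + 3)*(w)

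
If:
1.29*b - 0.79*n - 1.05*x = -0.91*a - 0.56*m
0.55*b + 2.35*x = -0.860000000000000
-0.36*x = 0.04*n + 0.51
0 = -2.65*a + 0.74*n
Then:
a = -2.51320754716981*x - 3.56037735849057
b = -4.27272727272727*x - 1.56363636363636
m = 3.10506616025484*x - 8.59904588336192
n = -9.0*x - 12.75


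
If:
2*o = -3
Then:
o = -3/2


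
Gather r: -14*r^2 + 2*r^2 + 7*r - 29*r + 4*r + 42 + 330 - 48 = -12*r^2 - 18*r + 324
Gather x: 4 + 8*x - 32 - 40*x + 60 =32 - 32*x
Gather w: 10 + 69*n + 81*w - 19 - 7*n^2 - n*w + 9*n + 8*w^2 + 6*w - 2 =-7*n^2 + 78*n + 8*w^2 + w*(87 - n) - 11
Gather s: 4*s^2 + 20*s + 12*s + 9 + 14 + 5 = 4*s^2 + 32*s + 28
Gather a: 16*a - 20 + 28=16*a + 8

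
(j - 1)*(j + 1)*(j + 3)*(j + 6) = j^4 + 9*j^3 + 17*j^2 - 9*j - 18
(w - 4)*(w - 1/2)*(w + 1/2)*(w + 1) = w^4 - 3*w^3 - 17*w^2/4 + 3*w/4 + 1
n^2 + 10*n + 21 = (n + 3)*(n + 7)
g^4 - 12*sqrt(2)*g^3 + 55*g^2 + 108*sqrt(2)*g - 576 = (g - 3)*(g + 3)*(g - 8*sqrt(2))*(g - 4*sqrt(2))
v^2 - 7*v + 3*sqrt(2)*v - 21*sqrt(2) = (v - 7)*(v + 3*sqrt(2))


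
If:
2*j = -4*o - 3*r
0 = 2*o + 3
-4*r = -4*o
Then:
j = 21/4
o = -3/2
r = -3/2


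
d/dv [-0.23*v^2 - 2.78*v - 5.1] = -0.46*v - 2.78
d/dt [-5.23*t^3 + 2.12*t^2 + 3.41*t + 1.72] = -15.69*t^2 + 4.24*t + 3.41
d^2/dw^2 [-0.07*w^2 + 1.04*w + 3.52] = -0.140000000000000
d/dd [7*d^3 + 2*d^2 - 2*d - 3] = 21*d^2 + 4*d - 2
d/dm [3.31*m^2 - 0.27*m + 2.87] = 6.62*m - 0.27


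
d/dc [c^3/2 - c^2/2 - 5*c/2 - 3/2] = 3*c^2/2 - c - 5/2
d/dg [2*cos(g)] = -2*sin(g)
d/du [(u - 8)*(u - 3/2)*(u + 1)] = 3*u^2 - 17*u + 5/2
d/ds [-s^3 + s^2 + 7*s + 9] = -3*s^2 + 2*s + 7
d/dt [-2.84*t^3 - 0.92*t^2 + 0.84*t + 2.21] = -8.52*t^2 - 1.84*t + 0.84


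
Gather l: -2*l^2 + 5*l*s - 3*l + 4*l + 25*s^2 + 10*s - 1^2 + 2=-2*l^2 + l*(5*s + 1) + 25*s^2 + 10*s + 1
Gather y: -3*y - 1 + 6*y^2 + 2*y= 6*y^2 - y - 1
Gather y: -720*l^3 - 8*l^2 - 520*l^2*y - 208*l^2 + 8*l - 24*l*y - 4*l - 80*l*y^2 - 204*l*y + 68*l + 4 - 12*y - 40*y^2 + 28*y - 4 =-720*l^3 - 216*l^2 + 72*l + y^2*(-80*l - 40) + y*(-520*l^2 - 228*l + 16)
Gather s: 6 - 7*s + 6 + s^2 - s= s^2 - 8*s + 12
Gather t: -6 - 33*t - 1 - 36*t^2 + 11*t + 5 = -36*t^2 - 22*t - 2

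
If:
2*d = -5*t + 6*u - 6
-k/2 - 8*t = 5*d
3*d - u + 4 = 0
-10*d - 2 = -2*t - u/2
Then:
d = 24/7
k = -1872/7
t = 102/7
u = 100/7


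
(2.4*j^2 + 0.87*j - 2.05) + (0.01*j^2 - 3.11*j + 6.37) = 2.41*j^2 - 2.24*j + 4.32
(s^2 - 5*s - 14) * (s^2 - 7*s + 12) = s^4 - 12*s^3 + 33*s^2 + 38*s - 168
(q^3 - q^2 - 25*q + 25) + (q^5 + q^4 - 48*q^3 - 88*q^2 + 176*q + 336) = q^5 + q^4 - 47*q^3 - 89*q^2 + 151*q + 361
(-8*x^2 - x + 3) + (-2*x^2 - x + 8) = -10*x^2 - 2*x + 11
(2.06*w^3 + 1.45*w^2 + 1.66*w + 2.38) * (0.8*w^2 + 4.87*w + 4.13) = 1.648*w^5 + 11.1922*w^4 + 16.8973*w^3 + 15.9767*w^2 + 18.4464*w + 9.8294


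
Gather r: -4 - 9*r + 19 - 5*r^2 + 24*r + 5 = -5*r^2 + 15*r + 20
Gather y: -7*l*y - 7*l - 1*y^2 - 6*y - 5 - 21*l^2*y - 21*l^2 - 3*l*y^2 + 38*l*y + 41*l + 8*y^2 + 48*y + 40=-21*l^2 + 34*l + y^2*(7 - 3*l) + y*(-21*l^2 + 31*l + 42) + 35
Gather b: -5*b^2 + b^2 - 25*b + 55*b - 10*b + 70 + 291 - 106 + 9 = -4*b^2 + 20*b + 264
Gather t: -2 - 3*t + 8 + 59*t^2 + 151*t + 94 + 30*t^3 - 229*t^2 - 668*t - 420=30*t^3 - 170*t^2 - 520*t - 320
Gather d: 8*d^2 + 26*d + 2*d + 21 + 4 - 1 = 8*d^2 + 28*d + 24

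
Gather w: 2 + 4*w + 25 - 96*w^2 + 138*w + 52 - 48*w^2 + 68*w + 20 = -144*w^2 + 210*w + 99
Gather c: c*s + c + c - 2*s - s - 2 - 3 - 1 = c*(s + 2) - 3*s - 6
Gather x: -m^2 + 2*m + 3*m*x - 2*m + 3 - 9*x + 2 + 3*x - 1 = -m^2 + x*(3*m - 6) + 4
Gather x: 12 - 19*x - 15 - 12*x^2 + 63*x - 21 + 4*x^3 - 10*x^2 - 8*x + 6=4*x^3 - 22*x^2 + 36*x - 18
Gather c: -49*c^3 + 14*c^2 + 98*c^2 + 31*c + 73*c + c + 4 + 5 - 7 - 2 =-49*c^3 + 112*c^2 + 105*c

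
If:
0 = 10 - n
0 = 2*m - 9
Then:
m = 9/2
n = 10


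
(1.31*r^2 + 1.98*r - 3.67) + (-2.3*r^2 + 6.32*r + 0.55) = -0.99*r^2 + 8.3*r - 3.12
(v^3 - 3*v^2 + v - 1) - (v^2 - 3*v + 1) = v^3 - 4*v^2 + 4*v - 2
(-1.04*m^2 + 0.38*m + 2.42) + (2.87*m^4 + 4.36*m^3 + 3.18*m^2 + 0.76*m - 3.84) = 2.87*m^4 + 4.36*m^3 + 2.14*m^2 + 1.14*m - 1.42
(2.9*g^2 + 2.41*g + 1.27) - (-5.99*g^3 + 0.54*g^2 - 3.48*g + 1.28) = 5.99*g^3 + 2.36*g^2 + 5.89*g - 0.01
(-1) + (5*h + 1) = 5*h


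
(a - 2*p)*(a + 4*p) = a^2 + 2*a*p - 8*p^2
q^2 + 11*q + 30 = (q + 5)*(q + 6)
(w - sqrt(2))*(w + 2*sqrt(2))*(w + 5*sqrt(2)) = w^3 + 6*sqrt(2)*w^2 + 6*w - 20*sqrt(2)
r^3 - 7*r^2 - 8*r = r*(r - 8)*(r + 1)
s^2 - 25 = (s - 5)*(s + 5)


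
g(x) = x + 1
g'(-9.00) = 1.00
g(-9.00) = -8.00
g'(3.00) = 1.00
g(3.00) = 4.00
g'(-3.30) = 1.00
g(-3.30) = -2.30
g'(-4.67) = 1.00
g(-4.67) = -3.67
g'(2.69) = 1.00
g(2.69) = 3.69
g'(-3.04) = 1.00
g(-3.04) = -2.04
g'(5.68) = 1.00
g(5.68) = 6.68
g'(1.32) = 1.00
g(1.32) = 2.32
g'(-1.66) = 1.00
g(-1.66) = -0.66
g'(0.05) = 1.00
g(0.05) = 1.05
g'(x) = 1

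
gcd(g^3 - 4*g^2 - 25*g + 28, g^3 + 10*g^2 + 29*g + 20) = g + 4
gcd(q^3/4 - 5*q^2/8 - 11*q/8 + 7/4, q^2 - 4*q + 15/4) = 1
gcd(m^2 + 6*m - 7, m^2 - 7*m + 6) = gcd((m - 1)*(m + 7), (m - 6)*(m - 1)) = m - 1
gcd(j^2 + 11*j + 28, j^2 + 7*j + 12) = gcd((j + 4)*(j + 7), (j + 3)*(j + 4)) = j + 4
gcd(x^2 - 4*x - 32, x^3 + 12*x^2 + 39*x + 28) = x + 4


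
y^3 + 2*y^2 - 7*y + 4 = (y - 1)^2*(y + 4)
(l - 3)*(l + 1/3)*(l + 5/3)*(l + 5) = l^4 + 4*l^3 - 94*l^2/9 - 260*l/9 - 25/3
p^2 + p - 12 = (p - 3)*(p + 4)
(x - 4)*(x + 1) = x^2 - 3*x - 4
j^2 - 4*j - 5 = (j - 5)*(j + 1)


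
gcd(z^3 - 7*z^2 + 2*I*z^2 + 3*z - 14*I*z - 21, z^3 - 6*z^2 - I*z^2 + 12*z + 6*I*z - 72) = z + 3*I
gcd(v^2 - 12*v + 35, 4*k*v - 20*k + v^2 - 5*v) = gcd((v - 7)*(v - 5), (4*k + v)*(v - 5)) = v - 5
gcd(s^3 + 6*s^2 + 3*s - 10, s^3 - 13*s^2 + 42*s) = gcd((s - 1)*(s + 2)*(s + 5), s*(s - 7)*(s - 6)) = 1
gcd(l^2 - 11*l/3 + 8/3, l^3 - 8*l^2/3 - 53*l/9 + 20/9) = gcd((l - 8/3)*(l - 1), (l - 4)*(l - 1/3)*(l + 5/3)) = 1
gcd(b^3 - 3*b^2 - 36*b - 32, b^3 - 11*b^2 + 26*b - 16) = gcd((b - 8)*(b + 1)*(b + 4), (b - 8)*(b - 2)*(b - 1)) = b - 8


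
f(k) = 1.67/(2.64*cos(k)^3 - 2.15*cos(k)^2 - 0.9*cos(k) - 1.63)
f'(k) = 1.67*(7.92*sin(k)*cos(k)^2 - 4.3*sin(k)*cos(k) - 0.9*sin(k))/(2.64*cos(k)^3 - 2.15*cos(k)^2 - 0.9*cos(k) - 1.63)^2 = (13.2264*cos(k)^2 - 7.181*cos(k) - 1.503)*sin(k)/(-2.64*cos(k)^3 + 2.15*cos(k)^2 + 0.9*cos(k) + 1.63)^2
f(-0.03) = -0.82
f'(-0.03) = -0.03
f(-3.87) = -0.51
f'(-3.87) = 0.71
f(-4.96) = -0.86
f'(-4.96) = -0.64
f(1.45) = -0.95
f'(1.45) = -0.69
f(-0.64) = -0.70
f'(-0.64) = -0.13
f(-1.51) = -0.99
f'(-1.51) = 0.66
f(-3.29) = -0.31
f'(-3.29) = 0.09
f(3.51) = -0.35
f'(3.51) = -0.26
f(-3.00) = -0.31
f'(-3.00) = -0.09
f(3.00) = -0.31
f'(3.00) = 0.09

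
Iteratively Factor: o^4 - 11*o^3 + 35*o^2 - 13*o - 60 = (o - 4)*(o^3 - 7*o^2 + 7*o + 15) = (o - 4)*(o - 3)*(o^2 - 4*o - 5) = (o - 5)*(o - 4)*(o - 3)*(o + 1)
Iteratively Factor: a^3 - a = (a - 1)*(a^2 + a) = (a - 1)*(a + 1)*(a)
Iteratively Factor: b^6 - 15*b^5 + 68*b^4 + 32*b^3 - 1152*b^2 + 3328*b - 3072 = (b + 4)*(b^5 - 19*b^4 + 144*b^3 - 544*b^2 + 1024*b - 768) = (b - 4)*(b + 4)*(b^4 - 15*b^3 + 84*b^2 - 208*b + 192) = (b - 4)^2*(b + 4)*(b^3 - 11*b^2 + 40*b - 48) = (b - 4)^2*(b - 3)*(b + 4)*(b^2 - 8*b + 16) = (b - 4)^3*(b - 3)*(b + 4)*(b - 4)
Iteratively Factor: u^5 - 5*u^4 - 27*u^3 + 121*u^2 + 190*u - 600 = (u + 3)*(u^4 - 8*u^3 - 3*u^2 + 130*u - 200) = (u - 5)*(u + 3)*(u^3 - 3*u^2 - 18*u + 40) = (u - 5)^2*(u + 3)*(u^2 + 2*u - 8) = (u - 5)^2*(u - 2)*(u + 3)*(u + 4)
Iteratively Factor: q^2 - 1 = (q + 1)*(q - 1)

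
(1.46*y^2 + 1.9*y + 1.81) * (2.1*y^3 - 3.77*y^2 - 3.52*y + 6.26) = 3.066*y^5 - 1.5142*y^4 - 8.5012*y^3 - 4.3721*y^2 + 5.5228*y + 11.3306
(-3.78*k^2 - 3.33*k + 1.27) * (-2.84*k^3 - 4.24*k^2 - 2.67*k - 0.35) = 10.7352*k^5 + 25.4844*k^4 + 20.605*k^3 + 4.8293*k^2 - 2.2254*k - 0.4445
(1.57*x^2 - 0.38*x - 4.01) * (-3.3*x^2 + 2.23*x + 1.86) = -5.181*x^4 + 4.7551*x^3 + 15.3058*x^2 - 9.6491*x - 7.4586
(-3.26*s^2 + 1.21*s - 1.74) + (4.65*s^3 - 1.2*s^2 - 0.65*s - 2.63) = 4.65*s^3 - 4.46*s^2 + 0.56*s - 4.37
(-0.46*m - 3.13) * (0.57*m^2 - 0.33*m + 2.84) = -0.2622*m^3 - 1.6323*m^2 - 0.2735*m - 8.8892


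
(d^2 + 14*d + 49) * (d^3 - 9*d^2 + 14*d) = d^5 + 5*d^4 - 63*d^3 - 245*d^2 + 686*d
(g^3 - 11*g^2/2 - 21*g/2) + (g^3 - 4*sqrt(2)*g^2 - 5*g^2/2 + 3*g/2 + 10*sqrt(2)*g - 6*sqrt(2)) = 2*g^3 - 8*g^2 - 4*sqrt(2)*g^2 - 9*g + 10*sqrt(2)*g - 6*sqrt(2)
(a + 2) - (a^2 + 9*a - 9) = -a^2 - 8*a + 11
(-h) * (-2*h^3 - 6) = 2*h^4 + 6*h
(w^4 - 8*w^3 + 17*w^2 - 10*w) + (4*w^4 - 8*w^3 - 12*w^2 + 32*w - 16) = 5*w^4 - 16*w^3 + 5*w^2 + 22*w - 16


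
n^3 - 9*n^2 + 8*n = n*(n - 8)*(n - 1)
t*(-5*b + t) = -5*b*t + t^2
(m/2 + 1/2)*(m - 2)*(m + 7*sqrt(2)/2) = m^3/2 - m^2/2 + 7*sqrt(2)*m^2/4 - 7*sqrt(2)*m/4 - m - 7*sqrt(2)/2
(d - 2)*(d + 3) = d^2 + d - 6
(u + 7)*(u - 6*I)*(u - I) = u^3 + 7*u^2 - 7*I*u^2 - 6*u - 49*I*u - 42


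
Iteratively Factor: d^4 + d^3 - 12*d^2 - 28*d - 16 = (d + 2)*(d^3 - d^2 - 10*d - 8) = (d + 1)*(d + 2)*(d^2 - 2*d - 8) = (d - 4)*(d + 1)*(d + 2)*(d + 2)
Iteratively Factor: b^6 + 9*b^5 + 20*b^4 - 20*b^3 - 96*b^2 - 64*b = (b + 1)*(b^5 + 8*b^4 + 12*b^3 - 32*b^2 - 64*b) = (b + 1)*(b + 4)*(b^4 + 4*b^3 - 4*b^2 - 16*b) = (b + 1)*(b + 2)*(b + 4)*(b^3 + 2*b^2 - 8*b) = (b + 1)*(b + 2)*(b + 4)^2*(b^2 - 2*b) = b*(b + 1)*(b + 2)*(b + 4)^2*(b - 2)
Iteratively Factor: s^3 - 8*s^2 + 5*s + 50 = (s - 5)*(s^2 - 3*s - 10) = (s - 5)^2*(s + 2)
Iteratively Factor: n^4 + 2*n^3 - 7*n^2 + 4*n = (n - 1)*(n^3 + 3*n^2 - 4*n) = (n - 1)*(n + 4)*(n^2 - n) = n*(n - 1)*(n + 4)*(n - 1)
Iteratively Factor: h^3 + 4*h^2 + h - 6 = (h + 3)*(h^2 + h - 2) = (h - 1)*(h + 3)*(h + 2)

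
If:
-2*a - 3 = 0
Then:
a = -3/2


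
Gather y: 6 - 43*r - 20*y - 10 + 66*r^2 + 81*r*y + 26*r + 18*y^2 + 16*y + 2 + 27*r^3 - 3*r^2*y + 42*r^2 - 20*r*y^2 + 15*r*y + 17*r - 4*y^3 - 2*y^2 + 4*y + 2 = 27*r^3 + 108*r^2 - 4*y^3 + y^2*(16 - 20*r) + y*(-3*r^2 + 96*r)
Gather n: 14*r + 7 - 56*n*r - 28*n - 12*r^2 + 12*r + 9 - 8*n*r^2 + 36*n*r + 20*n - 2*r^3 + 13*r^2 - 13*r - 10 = n*(-8*r^2 - 20*r - 8) - 2*r^3 + r^2 + 13*r + 6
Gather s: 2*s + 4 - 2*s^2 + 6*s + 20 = -2*s^2 + 8*s + 24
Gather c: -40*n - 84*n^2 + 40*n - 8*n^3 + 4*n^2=-8*n^3 - 80*n^2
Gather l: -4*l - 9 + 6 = -4*l - 3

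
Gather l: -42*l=-42*l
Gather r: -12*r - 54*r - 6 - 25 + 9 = -66*r - 22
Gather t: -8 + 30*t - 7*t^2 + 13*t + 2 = -7*t^2 + 43*t - 6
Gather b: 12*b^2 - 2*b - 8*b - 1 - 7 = 12*b^2 - 10*b - 8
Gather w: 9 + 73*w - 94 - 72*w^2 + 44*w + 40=-72*w^2 + 117*w - 45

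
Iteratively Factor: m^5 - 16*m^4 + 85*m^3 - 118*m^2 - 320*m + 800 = (m - 4)*(m^4 - 12*m^3 + 37*m^2 + 30*m - 200) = (m - 5)*(m - 4)*(m^3 - 7*m^2 + 2*m + 40) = (m - 5)*(m - 4)^2*(m^2 - 3*m - 10) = (m - 5)*(m - 4)^2*(m + 2)*(m - 5)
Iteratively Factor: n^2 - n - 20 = (n + 4)*(n - 5)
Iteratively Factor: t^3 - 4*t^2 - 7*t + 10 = (t + 2)*(t^2 - 6*t + 5) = (t - 1)*(t + 2)*(t - 5)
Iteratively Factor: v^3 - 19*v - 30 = (v + 2)*(v^2 - 2*v - 15) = (v - 5)*(v + 2)*(v + 3)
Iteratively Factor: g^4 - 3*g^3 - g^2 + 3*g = (g - 3)*(g^3 - g) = (g - 3)*(g - 1)*(g^2 + g) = g*(g - 3)*(g - 1)*(g + 1)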